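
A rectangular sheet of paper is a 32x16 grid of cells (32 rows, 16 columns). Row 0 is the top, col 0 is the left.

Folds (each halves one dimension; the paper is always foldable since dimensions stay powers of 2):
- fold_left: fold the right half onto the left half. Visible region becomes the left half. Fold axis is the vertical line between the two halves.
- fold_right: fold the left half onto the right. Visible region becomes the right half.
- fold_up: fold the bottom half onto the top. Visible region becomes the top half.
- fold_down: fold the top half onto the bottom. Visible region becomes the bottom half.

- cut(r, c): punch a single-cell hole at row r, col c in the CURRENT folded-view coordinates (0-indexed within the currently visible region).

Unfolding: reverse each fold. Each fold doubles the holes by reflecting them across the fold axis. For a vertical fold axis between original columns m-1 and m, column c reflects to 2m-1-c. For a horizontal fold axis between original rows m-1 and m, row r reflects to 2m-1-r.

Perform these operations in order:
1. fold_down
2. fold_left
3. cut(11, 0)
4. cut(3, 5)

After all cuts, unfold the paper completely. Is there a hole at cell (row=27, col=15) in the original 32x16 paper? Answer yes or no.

Answer: yes

Derivation:
Op 1 fold_down: fold axis h@16; visible region now rows[16,32) x cols[0,16) = 16x16
Op 2 fold_left: fold axis v@8; visible region now rows[16,32) x cols[0,8) = 16x8
Op 3 cut(11, 0): punch at orig (27,0); cuts so far [(27, 0)]; region rows[16,32) x cols[0,8) = 16x8
Op 4 cut(3, 5): punch at orig (19,5); cuts so far [(19, 5), (27, 0)]; region rows[16,32) x cols[0,8) = 16x8
Unfold 1 (reflect across v@8): 4 holes -> [(19, 5), (19, 10), (27, 0), (27, 15)]
Unfold 2 (reflect across h@16): 8 holes -> [(4, 0), (4, 15), (12, 5), (12, 10), (19, 5), (19, 10), (27, 0), (27, 15)]
Holes: [(4, 0), (4, 15), (12, 5), (12, 10), (19, 5), (19, 10), (27, 0), (27, 15)]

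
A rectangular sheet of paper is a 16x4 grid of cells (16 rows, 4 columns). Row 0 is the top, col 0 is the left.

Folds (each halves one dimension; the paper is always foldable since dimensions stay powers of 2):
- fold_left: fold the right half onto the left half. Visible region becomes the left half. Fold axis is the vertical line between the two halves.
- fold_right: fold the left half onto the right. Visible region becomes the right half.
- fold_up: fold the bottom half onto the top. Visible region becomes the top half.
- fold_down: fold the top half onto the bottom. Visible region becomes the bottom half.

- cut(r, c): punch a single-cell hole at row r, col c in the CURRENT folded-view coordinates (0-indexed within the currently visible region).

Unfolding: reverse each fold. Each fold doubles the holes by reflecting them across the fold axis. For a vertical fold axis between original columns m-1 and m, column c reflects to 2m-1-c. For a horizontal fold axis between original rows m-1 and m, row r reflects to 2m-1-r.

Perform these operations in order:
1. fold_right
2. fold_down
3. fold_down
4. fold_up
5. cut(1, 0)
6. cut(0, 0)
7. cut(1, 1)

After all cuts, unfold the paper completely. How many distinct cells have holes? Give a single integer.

Answer: 48

Derivation:
Op 1 fold_right: fold axis v@2; visible region now rows[0,16) x cols[2,4) = 16x2
Op 2 fold_down: fold axis h@8; visible region now rows[8,16) x cols[2,4) = 8x2
Op 3 fold_down: fold axis h@12; visible region now rows[12,16) x cols[2,4) = 4x2
Op 4 fold_up: fold axis h@14; visible region now rows[12,14) x cols[2,4) = 2x2
Op 5 cut(1, 0): punch at orig (13,2); cuts so far [(13, 2)]; region rows[12,14) x cols[2,4) = 2x2
Op 6 cut(0, 0): punch at orig (12,2); cuts so far [(12, 2), (13, 2)]; region rows[12,14) x cols[2,4) = 2x2
Op 7 cut(1, 1): punch at orig (13,3); cuts so far [(12, 2), (13, 2), (13, 3)]; region rows[12,14) x cols[2,4) = 2x2
Unfold 1 (reflect across h@14): 6 holes -> [(12, 2), (13, 2), (13, 3), (14, 2), (14, 3), (15, 2)]
Unfold 2 (reflect across h@12): 12 holes -> [(8, 2), (9, 2), (9, 3), (10, 2), (10, 3), (11, 2), (12, 2), (13, 2), (13, 3), (14, 2), (14, 3), (15, 2)]
Unfold 3 (reflect across h@8): 24 holes -> [(0, 2), (1, 2), (1, 3), (2, 2), (2, 3), (3, 2), (4, 2), (5, 2), (5, 3), (6, 2), (6, 3), (7, 2), (8, 2), (9, 2), (9, 3), (10, 2), (10, 3), (11, 2), (12, 2), (13, 2), (13, 3), (14, 2), (14, 3), (15, 2)]
Unfold 4 (reflect across v@2): 48 holes -> [(0, 1), (0, 2), (1, 0), (1, 1), (1, 2), (1, 3), (2, 0), (2, 1), (2, 2), (2, 3), (3, 1), (3, 2), (4, 1), (4, 2), (5, 0), (5, 1), (5, 2), (5, 3), (6, 0), (6, 1), (6, 2), (6, 3), (7, 1), (7, 2), (8, 1), (8, 2), (9, 0), (9, 1), (9, 2), (9, 3), (10, 0), (10, 1), (10, 2), (10, 3), (11, 1), (11, 2), (12, 1), (12, 2), (13, 0), (13, 1), (13, 2), (13, 3), (14, 0), (14, 1), (14, 2), (14, 3), (15, 1), (15, 2)]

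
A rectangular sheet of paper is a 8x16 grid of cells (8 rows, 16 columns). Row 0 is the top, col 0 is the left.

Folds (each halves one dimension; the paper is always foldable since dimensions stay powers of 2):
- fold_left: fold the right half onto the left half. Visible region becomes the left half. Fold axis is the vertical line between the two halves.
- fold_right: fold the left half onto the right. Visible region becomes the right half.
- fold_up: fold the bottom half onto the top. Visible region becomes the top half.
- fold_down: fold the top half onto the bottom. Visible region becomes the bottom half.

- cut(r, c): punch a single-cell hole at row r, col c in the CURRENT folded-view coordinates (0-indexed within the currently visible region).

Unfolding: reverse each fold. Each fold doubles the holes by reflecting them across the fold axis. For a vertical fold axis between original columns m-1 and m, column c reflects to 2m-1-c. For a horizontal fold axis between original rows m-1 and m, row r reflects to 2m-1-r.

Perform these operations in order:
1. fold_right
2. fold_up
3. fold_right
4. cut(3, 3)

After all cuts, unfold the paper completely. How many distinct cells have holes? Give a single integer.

Answer: 8

Derivation:
Op 1 fold_right: fold axis v@8; visible region now rows[0,8) x cols[8,16) = 8x8
Op 2 fold_up: fold axis h@4; visible region now rows[0,4) x cols[8,16) = 4x8
Op 3 fold_right: fold axis v@12; visible region now rows[0,4) x cols[12,16) = 4x4
Op 4 cut(3, 3): punch at orig (3,15); cuts so far [(3, 15)]; region rows[0,4) x cols[12,16) = 4x4
Unfold 1 (reflect across v@12): 2 holes -> [(3, 8), (3, 15)]
Unfold 2 (reflect across h@4): 4 holes -> [(3, 8), (3, 15), (4, 8), (4, 15)]
Unfold 3 (reflect across v@8): 8 holes -> [(3, 0), (3, 7), (3, 8), (3, 15), (4, 0), (4, 7), (4, 8), (4, 15)]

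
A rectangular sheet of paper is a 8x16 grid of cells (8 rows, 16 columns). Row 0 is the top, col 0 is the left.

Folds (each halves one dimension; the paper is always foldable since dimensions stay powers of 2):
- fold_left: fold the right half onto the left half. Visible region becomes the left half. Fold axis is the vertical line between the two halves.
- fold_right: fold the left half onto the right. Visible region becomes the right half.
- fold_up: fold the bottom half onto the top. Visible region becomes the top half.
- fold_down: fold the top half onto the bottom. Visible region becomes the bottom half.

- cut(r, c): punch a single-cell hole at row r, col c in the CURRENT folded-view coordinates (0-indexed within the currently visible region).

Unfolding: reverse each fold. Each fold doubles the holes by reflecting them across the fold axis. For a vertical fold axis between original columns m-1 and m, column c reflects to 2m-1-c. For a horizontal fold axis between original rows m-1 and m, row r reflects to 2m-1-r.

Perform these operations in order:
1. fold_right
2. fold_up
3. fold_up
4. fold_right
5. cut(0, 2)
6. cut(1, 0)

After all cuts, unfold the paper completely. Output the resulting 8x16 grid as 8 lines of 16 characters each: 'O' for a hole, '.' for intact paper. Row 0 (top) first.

Answer: .O....O..O....O.
...OO......OO...
...OO......OO...
.O....O..O....O.
.O....O..O....O.
...OO......OO...
...OO......OO...
.O....O..O....O.

Derivation:
Op 1 fold_right: fold axis v@8; visible region now rows[0,8) x cols[8,16) = 8x8
Op 2 fold_up: fold axis h@4; visible region now rows[0,4) x cols[8,16) = 4x8
Op 3 fold_up: fold axis h@2; visible region now rows[0,2) x cols[8,16) = 2x8
Op 4 fold_right: fold axis v@12; visible region now rows[0,2) x cols[12,16) = 2x4
Op 5 cut(0, 2): punch at orig (0,14); cuts so far [(0, 14)]; region rows[0,2) x cols[12,16) = 2x4
Op 6 cut(1, 0): punch at orig (1,12); cuts so far [(0, 14), (1, 12)]; region rows[0,2) x cols[12,16) = 2x4
Unfold 1 (reflect across v@12): 4 holes -> [(0, 9), (0, 14), (1, 11), (1, 12)]
Unfold 2 (reflect across h@2): 8 holes -> [(0, 9), (0, 14), (1, 11), (1, 12), (2, 11), (2, 12), (3, 9), (3, 14)]
Unfold 3 (reflect across h@4): 16 holes -> [(0, 9), (0, 14), (1, 11), (1, 12), (2, 11), (2, 12), (3, 9), (3, 14), (4, 9), (4, 14), (5, 11), (5, 12), (6, 11), (6, 12), (7, 9), (7, 14)]
Unfold 4 (reflect across v@8): 32 holes -> [(0, 1), (0, 6), (0, 9), (0, 14), (1, 3), (1, 4), (1, 11), (1, 12), (2, 3), (2, 4), (2, 11), (2, 12), (3, 1), (3, 6), (3, 9), (3, 14), (4, 1), (4, 6), (4, 9), (4, 14), (5, 3), (5, 4), (5, 11), (5, 12), (6, 3), (6, 4), (6, 11), (6, 12), (7, 1), (7, 6), (7, 9), (7, 14)]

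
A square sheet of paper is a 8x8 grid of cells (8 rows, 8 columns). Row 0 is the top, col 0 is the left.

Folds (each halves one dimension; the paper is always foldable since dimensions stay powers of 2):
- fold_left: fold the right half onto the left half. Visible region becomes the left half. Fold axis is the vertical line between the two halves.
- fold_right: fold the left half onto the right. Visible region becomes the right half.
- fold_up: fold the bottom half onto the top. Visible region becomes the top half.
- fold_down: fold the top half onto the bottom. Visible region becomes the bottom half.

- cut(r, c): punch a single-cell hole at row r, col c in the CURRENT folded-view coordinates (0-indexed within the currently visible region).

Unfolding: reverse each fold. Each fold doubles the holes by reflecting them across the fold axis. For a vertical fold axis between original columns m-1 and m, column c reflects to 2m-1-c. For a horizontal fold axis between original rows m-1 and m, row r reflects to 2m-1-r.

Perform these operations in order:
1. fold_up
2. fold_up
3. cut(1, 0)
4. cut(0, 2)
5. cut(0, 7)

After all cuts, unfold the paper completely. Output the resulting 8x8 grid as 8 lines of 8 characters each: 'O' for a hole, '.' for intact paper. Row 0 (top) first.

Answer: ..O....O
O.......
O.......
..O....O
..O....O
O.......
O.......
..O....O

Derivation:
Op 1 fold_up: fold axis h@4; visible region now rows[0,4) x cols[0,8) = 4x8
Op 2 fold_up: fold axis h@2; visible region now rows[0,2) x cols[0,8) = 2x8
Op 3 cut(1, 0): punch at orig (1,0); cuts so far [(1, 0)]; region rows[0,2) x cols[0,8) = 2x8
Op 4 cut(0, 2): punch at orig (0,2); cuts so far [(0, 2), (1, 0)]; region rows[0,2) x cols[0,8) = 2x8
Op 5 cut(0, 7): punch at orig (0,7); cuts so far [(0, 2), (0, 7), (1, 0)]; region rows[0,2) x cols[0,8) = 2x8
Unfold 1 (reflect across h@2): 6 holes -> [(0, 2), (0, 7), (1, 0), (2, 0), (3, 2), (3, 7)]
Unfold 2 (reflect across h@4): 12 holes -> [(0, 2), (0, 7), (1, 0), (2, 0), (3, 2), (3, 7), (4, 2), (4, 7), (5, 0), (6, 0), (7, 2), (7, 7)]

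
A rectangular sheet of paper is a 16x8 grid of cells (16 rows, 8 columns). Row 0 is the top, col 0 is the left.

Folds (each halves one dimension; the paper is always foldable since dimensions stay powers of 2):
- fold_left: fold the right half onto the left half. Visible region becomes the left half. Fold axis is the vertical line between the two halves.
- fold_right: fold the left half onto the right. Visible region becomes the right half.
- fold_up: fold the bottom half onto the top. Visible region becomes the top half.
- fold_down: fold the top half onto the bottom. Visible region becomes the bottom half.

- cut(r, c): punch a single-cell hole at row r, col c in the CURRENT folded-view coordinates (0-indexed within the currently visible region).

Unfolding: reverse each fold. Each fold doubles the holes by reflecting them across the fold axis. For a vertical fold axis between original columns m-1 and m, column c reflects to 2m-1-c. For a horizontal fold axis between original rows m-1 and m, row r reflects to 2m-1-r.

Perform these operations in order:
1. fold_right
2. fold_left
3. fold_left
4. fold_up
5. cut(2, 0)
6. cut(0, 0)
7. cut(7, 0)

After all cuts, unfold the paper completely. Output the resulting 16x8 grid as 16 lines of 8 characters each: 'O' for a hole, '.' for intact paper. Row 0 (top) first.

Answer: OOOOOOOO
........
OOOOOOOO
........
........
........
........
OOOOOOOO
OOOOOOOO
........
........
........
........
OOOOOOOO
........
OOOOOOOO

Derivation:
Op 1 fold_right: fold axis v@4; visible region now rows[0,16) x cols[4,8) = 16x4
Op 2 fold_left: fold axis v@6; visible region now rows[0,16) x cols[4,6) = 16x2
Op 3 fold_left: fold axis v@5; visible region now rows[0,16) x cols[4,5) = 16x1
Op 4 fold_up: fold axis h@8; visible region now rows[0,8) x cols[4,5) = 8x1
Op 5 cut(2, 0): punch at orig (2,4); cuts so far [(2, 4)]; region rows[0,8) x cols[4,5) = 8x1
Op 6 cut(0, 0): punch at orig (0,4); cuts so far [(0, 4), (2, 4)]; region rows[0,8) x cols[4,5) = 8x1
Op 7 cut(7, 0): punch at orig (7,4); cuts so far [(0, 4), (2, 4), (7, 4)]; region rows[0,8) x cols[4,5) = 8x1
Unfold 1 (reflect across h@8): 6 holes -> [(0, 4), (2, 4), (7, 4), (8, 4), (13, 4), (15, 4)]
Unfold 2 (reflect across v@5): 12 holes -> [(0, 4), (0, 5), (2, 4), (2, 5), (7, 4), (7, 5), (8, 4), (8, 5), (13, 4), (13, 5), (15, 4), (15, 5)]
Unfold 3 (reflect across v@6): 24 holes -> [(0, 4), (0, 5), (0, 6), (0, 7), (2, 4), (2, 5), (2, 6), (2, 7), (7, 4), (7, 5), (7, 6), (7, 7), (8, 4), (8, 5), (8, 6), (8, 7), (13, 4), (13, 5), (13, 6), (13, 7), (15, 4), (15, 5), (15, 6), (15, 7)]
Unfold 4 (reflect across v@4): 48 holes -> [(0, 0), (0, 1), (0, 2), (0, 3), (0, 4), (0, 5), (0, 6), (0, 7), (2, 0), (2, 1), (2, 2), (2, 3), (2, 4), (2, 5), (2, 6), (2, 7), (7, 0), (7, 1), (7, 2), (7, 3), (7, 4), (7, 5), (7, 6), (7, 7), (8, 0), (8, 1), (8, 2), (8, 3), (8, 4), (8, 5), (8, 6), (8, 7), (13, 0), (13, 1), (13, 2), (13, 3), (13, 4), (13, 5), (13, 6), (13, 7), (15, 0), (15, 1), (15, 2), (15, 3), (15, 4), (15, 5), (15, 6), (15, 7)]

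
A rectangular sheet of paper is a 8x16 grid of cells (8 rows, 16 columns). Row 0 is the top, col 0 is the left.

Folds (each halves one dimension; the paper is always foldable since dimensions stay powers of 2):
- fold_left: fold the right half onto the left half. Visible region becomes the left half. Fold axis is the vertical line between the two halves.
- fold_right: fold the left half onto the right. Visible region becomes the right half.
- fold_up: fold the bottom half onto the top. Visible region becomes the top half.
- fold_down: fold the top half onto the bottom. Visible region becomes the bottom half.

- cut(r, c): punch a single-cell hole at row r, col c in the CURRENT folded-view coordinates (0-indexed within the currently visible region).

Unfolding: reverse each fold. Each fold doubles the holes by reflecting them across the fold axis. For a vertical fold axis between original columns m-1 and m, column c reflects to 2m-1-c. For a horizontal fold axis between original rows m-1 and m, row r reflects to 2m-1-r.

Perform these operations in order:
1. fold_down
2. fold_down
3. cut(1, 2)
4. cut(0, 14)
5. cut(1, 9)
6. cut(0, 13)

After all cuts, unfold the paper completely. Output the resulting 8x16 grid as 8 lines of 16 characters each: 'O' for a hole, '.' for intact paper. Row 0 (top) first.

Answer: ..O......O......
.............OO.
.............OO.
..O......O......
..O......O......
.............OO.
.............OO.
..O......O......

Derivation:
Op 1 fold_down: fold axis h@4; visible region now rows[4,8) x cols[0,16) = 4x16
Op 2 fold_down: fold axis h@6; visible region now rows[6,8) x cols[0,16) = 2x16
Op 3 cut(1, 2): punch at orig (7,2); cuts so far [(7, 2)]; region rows[6,8) x cols[0,16) = 2x16
Op 4 cut(0, 14): punch at orig (6,14); cuts so far [(6, 14), (7, 2)]; region rows[6,8) x cols[0,16) = 2x16
Op 5 cut(1, 9): punch at orig (7,9); cuts so far [(6, 14), (7, 2), (7, 9)]; region rows[6,8) x cols[0,16) = 2x16
Op 6 cut(0, 13): punch at orig (6,13); cuts so far [(6, 13), (6, 14), (7, 2), (7, 9)]; region rows[6,8) x cols[0,16) = 2x16
Unfold 1 (reflect across h@6): 8 holes -> [(4, 2), (4, 9), (5, 13), (5, 14), (6, 13), (6, 14), (7, 2), (7, 9)]
Unfold 2 (reflect across h@4): 16 holes -> [(0, 2), (0, 9), (1, 13), (1, 14), (2, 13), (2, 14), (3, 2), (3, 9), (4, 2), (4, 9), (5, 13), (5, 14), (6, 13), (6, 14), (7, 2), (7, 9)]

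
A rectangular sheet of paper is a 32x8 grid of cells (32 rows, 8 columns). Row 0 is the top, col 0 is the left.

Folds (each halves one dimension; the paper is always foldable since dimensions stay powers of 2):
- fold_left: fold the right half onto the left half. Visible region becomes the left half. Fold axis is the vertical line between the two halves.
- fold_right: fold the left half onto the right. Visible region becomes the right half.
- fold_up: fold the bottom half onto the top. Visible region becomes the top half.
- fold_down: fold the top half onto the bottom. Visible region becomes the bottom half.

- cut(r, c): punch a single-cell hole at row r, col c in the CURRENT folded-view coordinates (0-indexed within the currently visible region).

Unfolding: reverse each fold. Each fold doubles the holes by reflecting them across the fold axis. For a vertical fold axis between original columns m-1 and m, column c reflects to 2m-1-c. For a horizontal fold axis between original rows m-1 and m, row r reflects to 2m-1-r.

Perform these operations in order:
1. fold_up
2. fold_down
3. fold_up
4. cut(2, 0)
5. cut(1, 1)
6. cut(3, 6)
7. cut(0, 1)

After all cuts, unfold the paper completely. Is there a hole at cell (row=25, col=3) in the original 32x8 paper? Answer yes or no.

Answer: no

Derivation:
Op 1 fold_up: fold axis h@16; visible region now rows[0,16) x cols[0,8) = 16x8
Op 2 fold_down: fold axis h@8; visible region now rows[8,16) x cols[0,8) = 8x8
Op 3 fold_up: fold axis h@12; visible region now rows[8,12) x cols[0,8) = 4x8
Op 4 cut(2, 0): punch at orig (10,0); cuts so far [(10, 0)]; region rows[8,12) x cols[0,8) = 4x8
Op 5 cut(1, 1): punch at orig (9,1); cuts so far [(9, 1), (10, 0)]; region rows[8,12) x cols[0,8) = 4x8
Op 6 cut(3, 6): punch at orig (11,6); cuts so far [(9, 1), (10, 0), (11, 6)]; region rows[8,12) x cols[0,8) = 4x8
Op 7 cut(0, 1): punch at orig (8,1); cuts so far [(8, 1), (9, 1), (10, 0), (11, 6)]; region rows[8,12) x cols[0,8) = 4x8
Unfold 1 (reflect across h@12): 8 holes -> [(8, 1), (9, 1), (10, 0), (11, 6), (12, 6), (13, 0), (14, 1), (15, 1)]
Unfold 2 (reflect across h@8): 16 holes -> [(0, 1), (1, 1), (2, 0), (3, 6), (4, 6), (5, 0), (6, 1), (7, 1), (8, 1), (9, 1), (10, 0), (11, 6), (12, 6), (13, 0), (14, 1), (15, 1)]
Unfold 3 (reflect across h@16): 32 holes -> [(0, 1), (1, 1), (2, 0), (3, 6), (4, 6), (5, 0), (6, 1), (7, 1), (8, 1), (9, 1), (10, 0), (11, 6), (12, 6), (13, 0), (14, 1), (15, 1), (16, 1), (17, 1), (18, 0), (19, 6), (20, 6), (21, 0), (22, 1), (23, 1), (24, 1), (25, 1), (26, 0), (27, 6), (28, 6), (29, 0), (30, 1), (31, 1)]
Holes: [(0, 1), (1, 1), (2, 0), (3, 6), (4, 6), (5, 0), (6, 1), (7, 1), (8, 1), (9, 1), (10, 0), (11, 6), (12, 6), (13, 0), (14, 1), (15, 1), (16, 1), (17, 1), (18, 0), (19, 6), (20, 6), (21, 0), (22, 1), (23, 1), (24, 1), (25, 1), (26, 0), (27, 6), (28, 6), (29, 0), (30, 1), (31, 1)]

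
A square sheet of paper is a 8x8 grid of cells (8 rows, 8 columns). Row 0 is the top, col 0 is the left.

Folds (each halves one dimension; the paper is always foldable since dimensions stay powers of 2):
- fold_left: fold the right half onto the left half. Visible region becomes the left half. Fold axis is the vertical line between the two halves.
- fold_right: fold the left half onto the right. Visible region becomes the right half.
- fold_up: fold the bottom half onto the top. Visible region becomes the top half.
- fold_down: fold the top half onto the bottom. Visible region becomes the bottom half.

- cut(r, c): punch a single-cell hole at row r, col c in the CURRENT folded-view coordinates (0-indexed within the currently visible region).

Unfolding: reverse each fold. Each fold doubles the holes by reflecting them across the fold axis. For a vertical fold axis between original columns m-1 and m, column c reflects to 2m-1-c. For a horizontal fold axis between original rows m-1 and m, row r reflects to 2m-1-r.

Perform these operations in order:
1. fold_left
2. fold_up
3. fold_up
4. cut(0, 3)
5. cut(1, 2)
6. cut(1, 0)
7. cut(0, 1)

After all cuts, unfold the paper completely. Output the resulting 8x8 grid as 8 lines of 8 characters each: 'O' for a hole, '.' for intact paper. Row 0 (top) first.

Answer: .O.OO.O.
O.O..O.O
O.O..O.O
.O.OO.O.
.O.OO.O.
O.O..O.O
O.O..O.O
.O.OO.O.

Derivation:
Op 1 fold_left: fold axis v@4; visible region now rows[0,8) x cols[0,4) = 8x4
Op 2 fold_up: fold axis h@4; visible region now rows[0,4) x cols[0,4) = 4x4
Op 3 fold_up: fold axis h@2; visible region now rows[0,2) x cols[0,4) = 2x4
Op 4 cut(0, 3): punch at orig (0,3); cuts so far [(0, 3)]; region rows[0,2) x cols[0,4) = 2x4
Op 5 cut(1, 2): punch at orig (1,2); cuts so far [(0, 3), (1, 2)]; region rows[0,2) x cols[0,4) = 2x4
Op 6 cut(1, 0): punch at orig (1,0); cuts so far [(0, 3), (1, 0), (1, 2)]; region rows[0,2) x cols[0,4) = 2x4
Op 7 cut(0, 1): punch at orig (0,1); cuts so far [(0, 1), (0, 3), (1, 0), (1, 2)]; region rows[0,2) x cols[0,4) = 2x4
Unfold 1 (reflect across h@2): 8 holes -> [(0, 1), (0, 3), (1, 0), (1, 2), (2, 0), (2, 2), (3, 1), (3, 3)]
Unfold 2 (reflect across h@4): 16 holes -> [(0, 1), (0, 3), (1, 0), (1, 2), (2, 0), (2, 2), (3, 1), (3, 3), (4, 1), (4, 3), (5, 0), (5, 2), (6, 0), (6, 2), (7, 1), (7, 3)]
Unfold 3 (reflect across v@4): 32 holes -> [(0, 1), (0, 3), (0, 4), (0, 6), (1, 0), (1, 2), (1, 5), (1, 7), (2, 0), (2, 2), (2, 5), (2, 7), (3, 1), (3, 3), (3, 4), (3, 6), (4, 1), (4, 3), (4, 4), (4, 6), (5, 0), (5, 2), (5, 5), (5, 7), (6, 0), (6, 2), (6, 5), (6, 7), (7, 1), (7, 3), (7, 4), (7, 6)]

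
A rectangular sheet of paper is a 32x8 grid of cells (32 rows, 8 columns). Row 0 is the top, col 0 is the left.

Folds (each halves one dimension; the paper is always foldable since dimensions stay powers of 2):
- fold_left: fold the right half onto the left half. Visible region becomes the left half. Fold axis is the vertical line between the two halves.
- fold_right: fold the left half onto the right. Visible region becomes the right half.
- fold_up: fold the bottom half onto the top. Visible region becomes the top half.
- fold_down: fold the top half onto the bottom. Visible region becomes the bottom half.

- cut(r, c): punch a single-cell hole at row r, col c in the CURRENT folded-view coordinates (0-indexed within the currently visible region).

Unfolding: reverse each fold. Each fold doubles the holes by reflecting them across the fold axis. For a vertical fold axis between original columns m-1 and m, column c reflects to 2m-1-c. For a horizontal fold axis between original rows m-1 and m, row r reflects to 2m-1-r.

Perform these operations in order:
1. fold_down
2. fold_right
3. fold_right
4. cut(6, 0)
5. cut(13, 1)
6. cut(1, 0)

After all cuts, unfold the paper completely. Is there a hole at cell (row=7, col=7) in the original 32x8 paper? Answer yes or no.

Op 1 fold_down: fold axis h@16; visible region now rows[16,32) x cols[0,8) = 16x8
Op 2 fold_right: fold axis v@4; visible region now rows[16,32) x cols[4,8) = 16x4
Op 3 fold_right: fold axis v@6; visible region now rows[16,32) x cols[6,8) = 16x2
Op 4 cut(6, 0): punch at orig (22,6); cuts so far [(22, 6)]; region rows[16,32) x cols[6,8) = 16x2
Op 5 cut(13, 1): punch at orig (29,7); cuts so far [(22, 6), (29, 7)]; region rows[16,32) x cols[6,8) = 16x2
Op 6 cut(1, 0): punch at orig (17,6); cuts so far [(17, 6), (22, 6), (29, 7)]; region rows[16,32) x cols[6,8) = 16x2
Unfold 1 (reflect across v@6): 6 holes -> [(17, 5), (17, 6), (22, 5), (22, 6), (29, 4), (29, 7)]
Unfold 2 (reflect across v@4): 12 holes -> [(17, 1), (17, 2), (17, 5), (17, 6), (22, 1), (22, 2), (22, 5), (22, 6), (29, 0), (29, 3), (29, 4), (29, 7)]
Unfold 3 (reflect across h@16): 24 holes -> [(2, 0), (2, 3), (2, 4), (2, 7), (9, 1), (9, 2), (9, 5), (9, 6), (14, 1), (14, 2), (14, 5), (14, 6), (17, 1), (17, 2), (17, 5), (17, 6), (22, 1), (22, 2), (22, 5), (22, 6), (29, 0), (29, 3), (29, 4), (29, 7)]
Holes: [(2, 0), (2, 3), (2, 4), (2, 7), (9, 1), (9, 2), (9, 5), (9, 6), (14, 1), (14, 2), (14, 5), (14, 6), (17, 1), (17, 2), (17, 5), (17, 6), (22, 1), (22, 2), (22, 5), (22, 6), (29, 0), (29, 3), (29, 4), (29, 7)]

Answer: no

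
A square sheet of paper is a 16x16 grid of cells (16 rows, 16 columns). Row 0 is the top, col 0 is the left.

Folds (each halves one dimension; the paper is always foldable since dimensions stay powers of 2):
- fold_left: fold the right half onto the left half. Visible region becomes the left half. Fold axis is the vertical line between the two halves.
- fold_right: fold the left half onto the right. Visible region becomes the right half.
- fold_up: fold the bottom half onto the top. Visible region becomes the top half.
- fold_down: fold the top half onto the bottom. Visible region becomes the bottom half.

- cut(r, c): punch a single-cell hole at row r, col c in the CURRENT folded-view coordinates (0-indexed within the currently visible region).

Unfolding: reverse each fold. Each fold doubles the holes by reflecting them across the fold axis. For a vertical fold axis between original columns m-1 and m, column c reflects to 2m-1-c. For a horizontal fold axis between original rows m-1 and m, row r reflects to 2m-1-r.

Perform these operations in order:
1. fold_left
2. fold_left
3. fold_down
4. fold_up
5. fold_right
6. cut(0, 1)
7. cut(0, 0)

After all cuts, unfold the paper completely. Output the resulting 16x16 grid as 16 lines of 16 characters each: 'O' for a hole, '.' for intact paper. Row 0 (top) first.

Answer: OOOOOOOOOOOOOOOO
................
................
................
................
................
................
OOOOOOOOOOOOOOOO
OOOOOOOOOOOOOOOO
................
................
................
................
................
................
OOOOOOOOOOOOOOOO

Derivation:
Op 1 fold_left: fold axis v@8; visible region now rows[0,16) x cols[0,8) = 16x8
Op 2 fold_left: fold axis v@4; visible region now rows[0,16) x cols[0,4) = 16x4
Op 3 fold_down: fold axis h@8; visible region now rows[8,16) x cols[0,4) = 8x4
Op 4 fold_up: fold axis h@12; visible region now rows[8,12) x cols[0,4) = 4x4
Op 5 fold_right: fold axis v@2; visible region now rows[8,12) x cols[2,4) = 4x2
Op 6 cut(0, 1): punch at orig (8,3); cuts so far [(8, 3)]; region rows[8,12) x cols[2,4) = 4x2
Op 7 cut(0, 0): punch at orig (8,2); cuts so far [(8, 2), (8, 3)]; region rows[8,12) x cols[2,4) = 4x2
Unfold 1 (reflect across v@2): 4 holes -> [(8, 0), (8, 1), (8, 2), (8, 3)]
Unfold 2 (reflect across h@12): 8 holes -> [(8, 0), (8, 1), (8, 2), (8, 3), (15, 0), (15, 1), (15, 2), (15, 3)]
Unfold 3 (reflect across h@8): 16 holes -> [(0, 0), (0, 1), (0, 2), (0, 3), (7, 0), (7, 1), (7, 2), (7, 3), (8, 0), (8, 1), (8, 2), (8, 3), (15, 0), (15, 1), (15, 2), (15, 3)]
Unfold 4 (reflect across v@4): 32 holes -> [(0, 0), (0, 1), (0, 2), (0, 3), (0, 4), (0, 5), (0, 6), (0, 7), (7, 0), (7, 1), (7, 2), (7, 3), (7, 4), (7, 5), (7, 6), (7, 7), (8, 0), (8, 1), (8, 2), (8, 3), (8, 4), (8, 5), (8, 6), (8, 7), (15, 0), (15, 1), (15, 2), (15, 3), (15, 4), (15, 5), (15, 6), (15, 7)]
Unfold 5 (reflect across v@8): 64 holes -> [(0, 0), (0, 1), (0, 2), (0, 3), (0, 4), (0, 5), (0, 6), (0, 7), (0, 8), (0, 9), (0, 10), (0, 11), (0, 12), (0, 13), (0, 14), (0, 15), (7, 0), (7, 1), (7, 2), (7, 3), (7, 4), (7, 5), (7, 6), (7, 7), (7, 8), (7, 9), (7, 10), (7, 11), (7, 12), (7, 13), (7, 14), (7, 15), (8, 0), (8, 1), (8, 2), (8, 3), (8, 4), (8, 5), (8, 6), (8, 7), (8, 8), (8, 9), (8, 10), (8, 11), (8, 12), (8, 13), (8, 14), (8, 15), (15, 0), (15, 1), (15, 2), (15, 3), (15, 4), (15, 5), (15, 6), (15, 7), (15, 8), (15, 9), (15, 10), (15, 11), (15, 12), (15, 13), (15, 14), (15, 15)]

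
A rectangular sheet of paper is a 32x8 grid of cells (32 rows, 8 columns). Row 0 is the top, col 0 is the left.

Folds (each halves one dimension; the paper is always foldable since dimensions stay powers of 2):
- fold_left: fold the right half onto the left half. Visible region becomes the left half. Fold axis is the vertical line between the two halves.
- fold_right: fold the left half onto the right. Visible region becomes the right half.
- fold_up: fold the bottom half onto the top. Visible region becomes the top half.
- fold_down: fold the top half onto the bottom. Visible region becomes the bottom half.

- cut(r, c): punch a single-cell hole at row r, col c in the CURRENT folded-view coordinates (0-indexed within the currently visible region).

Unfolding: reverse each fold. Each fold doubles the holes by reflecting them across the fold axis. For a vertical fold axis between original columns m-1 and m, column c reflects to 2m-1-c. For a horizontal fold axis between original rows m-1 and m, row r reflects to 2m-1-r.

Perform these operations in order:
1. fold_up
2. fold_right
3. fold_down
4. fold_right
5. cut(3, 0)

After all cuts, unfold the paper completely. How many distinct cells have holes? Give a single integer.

Op 1 fold_up: fold axis h@16; visible region now rows[0,16) x cols[0,8) = 16x8
Op 2 fold_right: fold axis v@4; visible region now rows[0,16) x cols[4,8) = 16x4
Op 3 fold_down: fold axis h@8; visible region now rows[8,16) x cols[4,8) = 8x4
Op 4 fold_right: fold axis v@6; visible region now rows[8,16) x cols[6,8) = 8x2
Op 5 cut(3, 0): punch at orig (11,6); cuts so far [(11, 6)]; region rows[8,16) x cols[6,8) = 8x2
Unfold 1 (reflect across v@6): 2 holes -> [(11, 5), (11, 6)]
Unfold 2 (reflect across h@8): 4 holes -> [(4, 5), (4, 6), (11, 5), (11, 6)]
Unfold 3 (reflect across v@4): 8 holes -> [(4, 1), (4, 2), (4, 5), (4, 6), (11, 1), (11, 2), (11, 5), (11, 6)]
Unfold 4 (reflect across h@16): 16 holes -> [(4, 1), (4, 2), (4, 5), (4, 6), (11, 1), (11, 2), (11, 5), (11, 6), (20, 1), (20, 2), (20, 5), (20, 6), (27, 1), (27, 2), (27, 5), (27, 6)]

Answer: 16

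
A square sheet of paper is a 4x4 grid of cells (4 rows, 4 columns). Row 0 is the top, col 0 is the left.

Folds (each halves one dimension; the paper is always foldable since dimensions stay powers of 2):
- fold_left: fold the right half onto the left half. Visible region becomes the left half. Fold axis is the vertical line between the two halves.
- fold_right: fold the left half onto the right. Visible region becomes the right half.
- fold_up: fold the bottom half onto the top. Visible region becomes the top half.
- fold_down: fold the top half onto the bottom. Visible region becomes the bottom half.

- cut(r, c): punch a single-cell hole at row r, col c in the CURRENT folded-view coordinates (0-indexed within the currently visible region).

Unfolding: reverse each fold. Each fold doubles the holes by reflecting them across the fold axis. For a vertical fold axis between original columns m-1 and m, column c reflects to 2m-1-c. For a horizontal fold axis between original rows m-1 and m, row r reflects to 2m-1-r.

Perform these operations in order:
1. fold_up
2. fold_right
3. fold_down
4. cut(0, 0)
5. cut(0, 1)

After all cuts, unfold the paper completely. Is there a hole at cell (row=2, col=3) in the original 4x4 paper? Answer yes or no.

Answer: yes

Derivation:
Op 1 fold_up: fold axis h@2; visible region now rows[0,2) x cols[0,4) = 2x4
Op 2 fold_right: fold axis v@2; visible region now rows[0,2) x cols[2,4) = 2x2
Op 3 fold_down: fold axis h@1; visible region now rows[1,2) x cols[2,4) = 1x2
Op 4 cut(0, 0): punch at orig (1,2); cuts so far [(1, 2)]; region rows[1,2) x cols[2,4) = 1x2
Op 5 cut(0, 1): punch at orig (1,3); cuts so far [(1, 2), (1, 3)]; region rows[1,2) x cols[2,4) = 1x2
Unfold 1 (reflect across h@1): 4 holes -> [(0, 2), (0, 3), (1, 2), (1, 3)]
Unfold 2 (reflect across v@2): 8 holes -> [(0, 0), (0, 1), (0, 2), (0, 3), (1, 0), (1, 1), (1, 2), (1, 3)]
Unfold 3 (reflect across h@2): 16 holes -> [(0, 0), (0, 1), (0, 2), (0, 3), (1, 0), (1, 1), (1, 2), (1, 3), (2, 0), (2, 1), (2, 2), (2, 3), (3, 0), (3, 1), (3, 2), (3, 3)]
Holes: [(0, 0), (0, 1), (0, 2), (0, 3), (1, 0), (1, 1), (1, 2), (1, 3), (2, 0), (2, 1), (2, 2), (2, 3), (3, 0), (3, 1), (3, 2), (3, 3)]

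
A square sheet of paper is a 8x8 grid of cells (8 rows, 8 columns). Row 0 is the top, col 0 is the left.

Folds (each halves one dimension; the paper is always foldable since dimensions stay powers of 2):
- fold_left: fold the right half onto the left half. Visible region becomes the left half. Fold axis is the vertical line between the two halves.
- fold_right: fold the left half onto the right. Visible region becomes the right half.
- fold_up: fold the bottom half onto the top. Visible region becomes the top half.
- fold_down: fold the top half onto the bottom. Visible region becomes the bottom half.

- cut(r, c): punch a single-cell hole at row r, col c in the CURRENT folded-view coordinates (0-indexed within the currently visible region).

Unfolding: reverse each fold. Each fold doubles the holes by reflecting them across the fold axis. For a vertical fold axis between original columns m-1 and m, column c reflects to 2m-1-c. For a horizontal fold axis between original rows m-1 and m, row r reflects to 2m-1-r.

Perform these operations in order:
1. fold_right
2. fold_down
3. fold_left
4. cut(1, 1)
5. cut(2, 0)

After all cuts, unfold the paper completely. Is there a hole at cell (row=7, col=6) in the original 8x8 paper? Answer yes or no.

Answer: no

Derivation:
Op 1 fold_right: fold axis v@4; visible region now rows[0,8) x cols[4,8) = 8x4
Op 2 fold_down: fold axis h@4; visible region now rows[4,8) x cols[4,8) = 4x4
Op 3 fold_left: fold axis v@6; visible region now rows[4,8) x cols[4,6) = 4x2
Op 4 cut(1, 1): punch at orig (5,5); cuts so far [(5, 5)]; region rows[4,8) x cols[4,6) = 4x2
Op 5 cut(2, 0): punch at orig (6,4); cuts so far [(5, 5), (6, 4)]; region rows[4,8) x cols[4,6) = 4x2
Unfold 1 (reflect across v@6): 4 holes -> [(5, 5), (5, 6), (6, 4), (6, 7)]
Unfold 2 (reflect across h@4): 8 holes -> [(1, 4), (1, 7), (2, 5), (2, 6), (5, 5), (5, 6), (6, 4), (6, 7)]
Unfold 3 (reflect across v@4): 16 holes -> [(1, 0), (1, 3), (1, 4), (1, 7), (2, 1), (2, 2), (2, 5), (2, 6), (5, 1), (5, 2), (5, 5), (5, 6), (6, 0), (6, 3), (6, 4), (6, 7)]
Holes: [(1, 0), (1, 3), (1, 4), (1, 7), (2, 1), (2, 2), (2, 5), (2, 6), (5, 1), (5, 2), (5, 5), (5, 6), (6, 0), (6, 3), (6, 4), (6, 7)]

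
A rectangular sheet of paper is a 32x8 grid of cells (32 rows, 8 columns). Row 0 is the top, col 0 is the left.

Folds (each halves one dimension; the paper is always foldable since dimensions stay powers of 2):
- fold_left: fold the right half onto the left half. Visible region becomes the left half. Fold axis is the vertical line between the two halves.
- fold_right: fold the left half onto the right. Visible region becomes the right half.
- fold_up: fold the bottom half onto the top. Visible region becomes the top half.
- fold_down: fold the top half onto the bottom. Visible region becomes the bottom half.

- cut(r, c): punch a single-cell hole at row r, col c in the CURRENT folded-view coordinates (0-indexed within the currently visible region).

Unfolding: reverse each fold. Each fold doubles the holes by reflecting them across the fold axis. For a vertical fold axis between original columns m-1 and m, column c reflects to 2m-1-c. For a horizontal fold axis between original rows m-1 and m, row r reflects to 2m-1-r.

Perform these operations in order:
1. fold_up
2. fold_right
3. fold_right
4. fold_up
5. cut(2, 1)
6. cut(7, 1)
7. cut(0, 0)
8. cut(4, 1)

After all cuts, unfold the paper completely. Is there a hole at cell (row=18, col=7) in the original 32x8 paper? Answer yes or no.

Answer: yes

Derivation:
Op 1 fold_up: fold axis h@16; visible region now rows[0,16) x cols[0,8) = 16x8
Op 2 fold_right: fold axis v@4; visible region now rows[0,16) x cols[4,8) = 16x4
Op 3 fold_right: fold axis v@6; visible region now rows[0,16) x cols[6,8) = 16x2
Op 4 fold_up: fold axis h@8; visible region now rows[0,8) x cols[6,8) = 8x2
Op 5 cut(2, 1): punch at orig (2,7); cuts so far [(2, 7)]; region rows[0,8) x cols[6,8) = 8x2
Op 6 cut(7, 1): punch at orig (7,7); cuts so far [(2, 7), (7, 7)]; region rows[0,8) x cols[6,8) = 8x2
Op 7 cut(0, 0): punch at orig (0,6); cuts so far [(0, 6), (2, 7), (7, 7)]; region rows[0,8) x cols[6,8) = 8x2
Op 8 cut(4, 1): punch at orig (4,7); cuts so far [(0, 6), (2, 7), (4, 7), (7, 7)]; region rows[0,8) x cols[6,8) = 8x2
Unfold 1 (reflect across h@8): 8 holes -> [(0, 6), (2, 7), (4, 7), (7, 7), (8, 7), (11, 7), (13, 7), (15, 6)]
Unfold 2 (reflect across v@6): 16 holes -> [(0, 5), (0, 6), (2, 4), (2, 7), (4, 4), (4, 7), (7, 4), (7, 7), (8, 4), (8, 7), (11, 4), (11, 7), (13, 4), (13, 7), (15, 5), (15, 6)]
Unfold 3 (reflect across v@4): 32 holes -> [(0, 1), (0, 2), (0, 5), (0, 6), (2, 0), (2, 3), (2, 4), (2, 7), (4, 0), (4, 3), (4, 4), (4, 7), (7, 0), (7, 3), (7, 4), (7, 7), (8, 0), (8, 3), (8, 4), (8, 7), (11, 0), (11, 3), (11, 4), (11, 7), (13, 0), (13, 3), (13, 4), (13, 7), (15, 1), (15, 2), (15, 5), (15, 6)]
Unfold 4 (reflect across h@16): 64 holes -> [(0, 1), (0, 2), (0, 5), (0, 6), (2, 0), (2, 3), (2, 4), (2, 7), (4, 0), (4, 3), (4, 4), (4, 7), (7, 0), (7, 3), (7, 4), (7, 7), (8, 0), (8, 3), (8, 4), (8, 7), (11, 0), (11, 3), (11, 4), (11, 7), (13, 0), (13, 3), (13, 4), (13, 7), (15, 1), (15, 2), (15, 5), (15, 6), (16, 1), (16, 2), (16, 5), (16, 6), (18, 0), (18, 3), (18, 4), (18, 7), (20, 0), (20, 3), (20, 4), (20, 7), (23, 0), (23, 3), (23, 4), (23, 7), (24, 0), (24, 3), (24, 4), (24, 7), (27, 0), (27, 3), (27, 4), (27, 7), (29, 0), (29, 3), (29, 4), (29, 7), (31, 1), (31, 2), (31, 5), (31, 6)]
Holes: [(0, 1), (0, 2), (0, 5), (0, 6), (2, 0), (2, 3), (2, 4), (2, 7), (4, 0), (4, 3), (4, 4), (4, 7), (7, 0), (7, 3), (7, 4), (7, 7), (8, 0), (8, 3), (8, 4), (8, 7), (11, 0), (11, 3), (11, 4), (11, 7), (13, 0), (13, 3), (13, 4), (13, 7), (15, 1), (15, 2), (15, 5), (15, 6), (16, 1), (16, 2), (16, 5), (16, 6), (18, 0), (18, 3), (18, 4), (18, 7), (20, 0), (20, 3), (20, 4), (20, 7), (23, 0), (23, 3), (23, 4), (23, 7), (24, 0), (24, 3), (24, 4), (24, 7), (27, 0), (27, 3), (27, 4), (27, 7), (29, 0), (29, 3), (29, 4), (29, 7), (31, 1), (31, 2), (31, 5), (31, 6)]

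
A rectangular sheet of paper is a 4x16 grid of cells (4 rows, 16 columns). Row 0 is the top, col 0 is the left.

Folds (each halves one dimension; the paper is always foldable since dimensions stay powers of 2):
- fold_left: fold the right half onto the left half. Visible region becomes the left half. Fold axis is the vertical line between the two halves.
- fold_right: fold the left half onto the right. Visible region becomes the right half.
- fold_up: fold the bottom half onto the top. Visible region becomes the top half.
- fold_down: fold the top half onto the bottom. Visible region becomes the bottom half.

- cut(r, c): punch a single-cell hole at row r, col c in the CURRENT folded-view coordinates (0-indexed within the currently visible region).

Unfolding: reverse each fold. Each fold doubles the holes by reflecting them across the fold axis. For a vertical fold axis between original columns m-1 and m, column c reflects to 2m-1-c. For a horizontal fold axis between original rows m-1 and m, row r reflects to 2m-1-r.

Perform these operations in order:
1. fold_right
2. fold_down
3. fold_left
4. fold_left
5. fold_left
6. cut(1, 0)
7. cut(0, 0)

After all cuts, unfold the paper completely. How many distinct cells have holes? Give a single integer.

Answer: 64

Derivation:
Op 1 fold_right: fold axis v@8; visible region now rows[0,4) x cols[8,16) = 4x8
Op 2 fold_down: fold axis h@2; visible region now rows[2,4) x cols[8,16) = 2x8
Op 3 fold_left: fold axis v@12; visible region now rows[2,4) x cols[8,12) = 2x4
Op 4 fold_left: fold axis v@10; visible region now rows[2,4) x cols[8,10) = 2x2
Op 5 fold_left: fold axis v@9; visible region now rows[2,4) x cols[8,9) = 2x1
Op 6 cut(1, 0): punch at orig (3,8); cuts so far [(3, 8)]; region rows[2,4) x cols[8,9) = 2x1
Op 7 cut(0, 0): punch at orig (2,8); cuts so far [(2, 8), (3, 8)]; region rows[2,4) x cols[8,9) = 2x1
Unfold 1 (reflect across v@9): 4 holes -> [(2, 8), (2, 9), (3, 8), (3, 9)]
Unfold 2 (reflect across v@10): 8 holes -> [(2, 8), (2, 9), (2, 10), (2, 11), (3, 8), (3, 9), (3, 10), (3, 11)]
Unfold 3 (reflect across v@12): 16 holes -> [(2, 8), (2, 9), (2, 10), (2, 11), (2, 12), (2, 13), (2, 14), (2, 15), (3, 8), (3, 9), (3, 10), (3, 11), (3, 12), (3, 13), (3, 14), (3, 15)]
Unfold 4 (reflect across h@2): 32 holes -> [(0, 8), (0, 9), (0, 10), (0, 11), (0, 12), (0, 13), (0, 14), (0, 15), (1, 8), (1, 9), (1, 10), (1, 11), (1, 12), (1, 13), (1, 14), (1, 15), (2, 8), (2, 9), (2, 10), (2, 11), (2, 12), (2, 13), (2, 14), (2, 15), (3, 8), (3, 9), (3, 10), (3, 11), (3, 12), (3, 13), (3, 14), (3, 15)]
Unfold 5 (reflect across v@8): 64 holes -> [(0, 0), (0, 1), (0, 2), (0, 3), (0, 4), (0, 5), (0, 6), (0, 7), (0, 8), (0, 9), (0, 10), (0, 11), (0, 12), (0, 13), (0, 14), (0, 15), (1, 0), (1, 1), (1, 2), (1, 3), (1, 4), (1, 5), (1, 6), (1, 7), (1, 8), (1, 9), (1, 10), (1, 11), (1, 12), (1, 13), (1, 14), (1, 15), (2, 0), (2, 1), (2, 2), (2, 3), (2, 4), (2, 5), (2, 6), (2, 7), (2, 8), (2, 9), (2, 10), (2, 11), (2, 12), (2, 13), (2, 14), (2, 15), (3, 0), (3, 1), (3, 2), (3, 3), (3, 4), (3, 5), (3, 6), (3, 7), (3, 8), (3, 9), (3, 10), (3, 11), (3, 12), (3, 13), (3, 14), (3, 15)]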